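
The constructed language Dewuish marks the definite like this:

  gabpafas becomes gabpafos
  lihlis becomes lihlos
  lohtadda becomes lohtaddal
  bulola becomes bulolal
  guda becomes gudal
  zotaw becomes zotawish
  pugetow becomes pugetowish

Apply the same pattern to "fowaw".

fowawish

gabpafas and lohtadda both have last vowel 'a' yet inflect differently (gabpafos, lohtaddal), so the last vowel is not what conditions the rule; the final letter is.
"fowaw" ends in -w. The stems ending in -w (zotaw → zotawish, pugetow → pugetowish) add -ish.
So fowaw → fowawish.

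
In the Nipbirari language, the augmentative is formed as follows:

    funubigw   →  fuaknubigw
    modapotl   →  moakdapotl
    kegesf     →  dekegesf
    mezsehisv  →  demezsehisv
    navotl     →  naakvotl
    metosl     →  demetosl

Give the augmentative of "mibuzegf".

metosl and navotl both end in -l yet inflect differently (demetosl, naakvotl), so the final letter is not what conditions the rule; the second-to-last letter is.
"mibuzegf" has second-to-last letter 'g'. The one such stem in the data (funubigw → fuaknubigw) inserts -ak- after the first vowel (as do navotl, modapotl), so the same rule applies.
So mibuzegf → miakbuzegf.

miakbuzegf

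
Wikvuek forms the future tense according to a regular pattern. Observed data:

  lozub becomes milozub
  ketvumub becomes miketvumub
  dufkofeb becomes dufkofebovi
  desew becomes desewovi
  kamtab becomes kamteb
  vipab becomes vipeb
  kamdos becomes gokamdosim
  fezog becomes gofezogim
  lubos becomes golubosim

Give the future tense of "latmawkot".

golatmawkotim

lozub and dufkofeb both end in -b yet inflect differently (milozub, dufkofebovi), so the final letter is not what conditions the rule; the last vowel is.
"latmawkot" has last vowel 'o'. The stems whose last vowel is 'o' (kamdos → gokamdosim, fezog → gofezogim, lubos → golubosim) add go- … -im around the stem.
The other patterns: stems whose last vowel is 'u' add the prefix mi-; stems whose last vowel is 'e' add -ovi; stems whose last vowel is 'a' change the last vowel to 'e'.
So latmawkot → golatmawkotim.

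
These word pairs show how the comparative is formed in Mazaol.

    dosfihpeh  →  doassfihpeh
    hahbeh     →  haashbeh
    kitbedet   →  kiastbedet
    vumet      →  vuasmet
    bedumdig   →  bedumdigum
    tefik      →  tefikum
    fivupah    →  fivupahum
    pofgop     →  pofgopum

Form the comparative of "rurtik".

"rurtik" has last vowel 'i'. The stems whose last vowel is 'i' (bedumdig → bedumdigum, tefik → tefikum) add -um.
So rurtik → rurtikum.

rurtikum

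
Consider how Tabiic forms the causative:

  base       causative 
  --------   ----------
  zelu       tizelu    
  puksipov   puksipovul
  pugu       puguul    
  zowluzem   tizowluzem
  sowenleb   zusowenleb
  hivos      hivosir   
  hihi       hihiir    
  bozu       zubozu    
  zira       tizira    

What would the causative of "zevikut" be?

tizevikut

zelu and pugu both end in -u yet inflect differently (tizelu, puguul), so the final letter is not what conditions the rule; the first letter is.
"zevikut" begins with z-. The stems beginning with z- (zira → tizira, zowluzem → tizowluzem, zelu → tizelu) add the prefix ti-.
The other patterns: stems beginning with h- add -ir; stems beginning with p- add -ul; stems beginning with b- or s- add the prefix zu-.
So zevikut → tizevikut.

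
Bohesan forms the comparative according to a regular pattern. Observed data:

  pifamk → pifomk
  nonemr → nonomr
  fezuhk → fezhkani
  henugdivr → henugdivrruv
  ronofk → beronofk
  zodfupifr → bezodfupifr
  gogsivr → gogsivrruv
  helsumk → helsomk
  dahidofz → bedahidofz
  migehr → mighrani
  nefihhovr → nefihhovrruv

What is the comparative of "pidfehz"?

zodfupifr and nefihhovr both end in -r yet inflect differently (bezodfupifr, nefihhovrruv), so the final letter is not what conditions the rule; the second-to-last letter is.
"pidfehz" has second-to-last letter 'h'. The stems whose second-to-last letter is 'h' (fezuhk → fezhkani, migehr → mighrani) delete the last vowel and add -ani.
The other patterns: stems whose second-to-last letter is 'f' add the prefix be-; stems whose second-to-last letter is 'v' double the final consonant and add -uv; stems whose second-to-last letter is 'm' change the last vowel to 'o'.
So pidfehz → pidfhzani.

pidfhzani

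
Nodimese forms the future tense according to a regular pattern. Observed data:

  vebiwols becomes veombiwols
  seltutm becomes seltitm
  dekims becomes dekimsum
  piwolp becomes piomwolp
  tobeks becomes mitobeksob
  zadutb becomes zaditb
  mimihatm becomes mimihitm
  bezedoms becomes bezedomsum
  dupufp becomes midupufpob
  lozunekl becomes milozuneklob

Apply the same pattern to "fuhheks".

vebiwols and dekims both end in -s yet inflect differently (veombiwols, dekimsum), so the final letter is not what conditions the rule; the second-to-last letter is.
"fuhheks" has second-to-last letter 'k'. The stems whose second-to-last letter is 'k' (lozunekl → milozuneklob, tobeks → mitobeksob) add mi- … -ob around the stem.
The other patterns: stems whose second-to-last letter is 'l' insert -om- after the first vowel; stems whose second-to-last letter is 'm' add -um; stems whose second-to-last letter is 't' change the last vowel to 'i'.
So fuhheks → mifuhheksob.

mifuhheksob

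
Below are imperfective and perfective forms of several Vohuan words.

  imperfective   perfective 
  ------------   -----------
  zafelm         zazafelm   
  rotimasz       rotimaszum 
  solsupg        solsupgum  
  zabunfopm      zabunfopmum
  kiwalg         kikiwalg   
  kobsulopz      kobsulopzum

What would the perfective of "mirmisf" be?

mirmisfum

zafelm and zabunfopm both end in -m yet inflect differently (zazafelm, zabunfopmum), so the final letter is not what conditions the rule; the second-to-last letter is.
"mirmisf" has second-to-last letter 's'. The one such stem in the data (rotimasz → rotimaszum) adds -um, so the same rule applies.
The other pattern: stems whose second-to-last letter is 'l' repeat the first consonant+vowel as a prefix.
So mirmisf → mirmisfum.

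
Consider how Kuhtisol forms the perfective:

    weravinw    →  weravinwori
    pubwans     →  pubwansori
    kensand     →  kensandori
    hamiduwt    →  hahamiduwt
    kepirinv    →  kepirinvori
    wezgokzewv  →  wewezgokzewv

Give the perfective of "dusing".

kepirinv and wezgokzewv both end in -v yet inflect differently (kepirinvori, wewezgokzewv), so the final letter is not what conditions the rule; the second-to-last letter is.
"dusing" has second-to-last letter 'n'. The stems whose second-to-last letter is 'n' (kensand → kensandori, kepirinv → kepirinvori, pubwans → pubwansori) add -ori.
The other pattern: stems whose second-to-last letter is 'w' repeat the first consonant+vowel as a prefix.
So dusing → dusingori.

dusingori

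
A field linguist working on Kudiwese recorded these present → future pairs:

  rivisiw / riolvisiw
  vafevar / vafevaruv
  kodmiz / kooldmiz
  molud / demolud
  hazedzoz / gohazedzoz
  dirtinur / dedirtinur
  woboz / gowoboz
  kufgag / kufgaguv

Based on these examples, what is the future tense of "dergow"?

godergow

"dergow" has last vowel 'o'. The stems whose last vowel is 'o' (hazedzoz → gohazedzoz, woboz → gowoboz) add the prefix go-.
The other patterns: stems whose last vowel is 'a' add -uv; stems whose last vowel is 'u' add the prefix de-; stems whose last vowel is 'i' insert -ol- after the first vowel.
So dergow → godergow.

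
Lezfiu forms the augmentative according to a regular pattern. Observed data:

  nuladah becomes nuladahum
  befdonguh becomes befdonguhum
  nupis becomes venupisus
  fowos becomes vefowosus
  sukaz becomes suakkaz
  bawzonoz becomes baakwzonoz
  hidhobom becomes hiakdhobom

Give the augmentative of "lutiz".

nuladah and sukaz both have last vowel 'a' yet inflect differently (nuladahum, suakkaz), so the last vowel is not what conditions the rule; the final letter is.
"lutiz" ends in -z. The stems ending in -z (sukaz → suakkaz, bawzonoz → baakwzonoz) insert -ak- after the first vowel.
The other patterns: stems ending in -h add -um; stems ending in -s add ve- … -us around the stem.
So lutiz → luaktiz.

luaktiz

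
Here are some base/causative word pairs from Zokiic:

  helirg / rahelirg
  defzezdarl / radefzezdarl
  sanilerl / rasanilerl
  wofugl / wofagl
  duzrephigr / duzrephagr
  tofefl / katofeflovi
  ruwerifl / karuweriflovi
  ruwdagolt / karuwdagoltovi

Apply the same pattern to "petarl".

defzezdarl and wofugl both end in -l yet inflect differently (radefzezdarl, wofagl), so the final letter is not what conditions the rule; the second-to-last letter is.
"petarl" has second-to-last letter 'r'. The stems whose second-to-last letter is 'r' (helirg → rahelirg, defzezdarl → radefzezdarl, sanilerl → rasanilerl) add the prefix ra-.
So petarl → rapetarl.

rapetarl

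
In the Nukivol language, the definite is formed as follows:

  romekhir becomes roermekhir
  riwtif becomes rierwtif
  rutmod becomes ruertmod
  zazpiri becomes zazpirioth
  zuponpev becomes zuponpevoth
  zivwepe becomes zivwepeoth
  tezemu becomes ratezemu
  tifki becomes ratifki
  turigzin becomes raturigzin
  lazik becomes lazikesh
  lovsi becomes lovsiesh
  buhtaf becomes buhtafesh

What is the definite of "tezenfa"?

ratezenfa

"tezenfa" begins with t-. The stems beginning with t- (tezemu → ratezemu, tifki → ratifki, turigzin → raturigzin) add the prefix ra-.
So tezenfa → ratezenfa.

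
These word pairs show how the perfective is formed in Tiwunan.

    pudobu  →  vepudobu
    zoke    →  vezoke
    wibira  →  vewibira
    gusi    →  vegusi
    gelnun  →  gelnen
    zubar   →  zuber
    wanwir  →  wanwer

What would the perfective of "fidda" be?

vefidda

pudobu and gelnun both have last vowel 'u' yet inflect differently (vepudobu, gelnen), so the last vowel is not what conditions the rule; whether the stem ends in a vowel or a consonant is.
"fidda" ends in a vowel. The stems ending in a vowel (pudobu → vepudobu, zoke → vezoke, wibira → vewibira) add the prefix ve-.
So fidda → vefidda.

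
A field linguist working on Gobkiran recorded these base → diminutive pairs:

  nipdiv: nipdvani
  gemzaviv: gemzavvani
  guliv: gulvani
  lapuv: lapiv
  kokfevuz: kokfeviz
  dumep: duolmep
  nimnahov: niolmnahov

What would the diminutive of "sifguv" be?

"sifguv" has last vowel 'u'. The stems whose last vowel is 'u' (lapuv → lapiv, kokfevuz → kokfeviz) change the last vowel to 'i'.
The other patterns: stems whose last vowel is 'i' delete the last vowel and add -ani; stems whose last vowel is 'e' or 'o' insert -ol- after the first vowel.
So sifguv → sifgiv.

sifgiv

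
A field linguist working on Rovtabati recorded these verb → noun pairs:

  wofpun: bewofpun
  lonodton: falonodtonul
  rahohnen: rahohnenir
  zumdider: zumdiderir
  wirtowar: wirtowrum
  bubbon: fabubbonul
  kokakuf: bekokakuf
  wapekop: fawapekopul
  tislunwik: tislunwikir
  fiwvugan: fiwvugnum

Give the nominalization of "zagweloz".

fazagwelozul

"zagweloz" has last vowel 'o'. The stems whose last vowel is 'o' (lonodton → falonodtonul, bubbon → fabubbonul, wapekop → fawapekopul) add fa- … -ul around the stem.
The other patterns: stems whose last vowel is 'u' add the prefix be-; stems whose last vowel is 'a' delete the last vowel and add -um; stems whose last vowel is 'e' or 'i' add -ir.
So zagweloz → fazagwelozul.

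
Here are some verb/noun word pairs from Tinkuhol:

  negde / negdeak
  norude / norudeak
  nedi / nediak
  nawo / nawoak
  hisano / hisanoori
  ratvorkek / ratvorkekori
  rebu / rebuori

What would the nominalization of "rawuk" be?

rawukori

"rawuk" begins with r-. The stems beginning with r- (ratvorkek → ratvorkekori, rebu → rebuori) add -ori.
So rawuk → rawukori.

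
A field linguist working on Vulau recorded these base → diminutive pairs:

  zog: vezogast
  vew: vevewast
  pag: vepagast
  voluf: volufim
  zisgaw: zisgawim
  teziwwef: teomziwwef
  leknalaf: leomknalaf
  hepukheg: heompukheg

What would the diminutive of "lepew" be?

lepewim

vew and zisgaw both end in -w yet inflect differently (vevewast, zisgawim), so the final letter is not what conditions the rule; the number of vowels is.
"lepew" has 2 vowels. The stems with 2 vowels (voluf → volufim, zisgaw → zisgawim) add -im.
So lepew → lepewim.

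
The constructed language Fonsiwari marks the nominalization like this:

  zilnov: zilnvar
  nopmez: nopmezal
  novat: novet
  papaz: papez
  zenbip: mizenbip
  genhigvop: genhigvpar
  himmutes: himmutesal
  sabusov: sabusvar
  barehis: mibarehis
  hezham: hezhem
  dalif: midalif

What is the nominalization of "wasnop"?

papaz and nopmez both end in -z yet inflect differently (papez, nopmezal), so the final letter is not what conditions the rule; the last vowel is.
"wasnop" has last vowel 'o'. The stems whose last vowel is 'o' (sabusov → sabusvar, zilnov → zilnvar, genhigvop → genhigvpar) delete the last vowel and add -ar.
So wasnop → wasnpar.

wasnpar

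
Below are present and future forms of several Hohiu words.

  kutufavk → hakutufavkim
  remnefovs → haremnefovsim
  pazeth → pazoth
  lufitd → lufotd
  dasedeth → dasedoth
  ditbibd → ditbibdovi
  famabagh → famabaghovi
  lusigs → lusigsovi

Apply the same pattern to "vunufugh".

"vunufugh" has second-to-last letter 'g'. The stems whose second-to-last letter is 'g' (famabagh → famabaghovi, lusigs → lusigsovi) add -ovi.
So vunufugh → vunufughovi.

vunufughovi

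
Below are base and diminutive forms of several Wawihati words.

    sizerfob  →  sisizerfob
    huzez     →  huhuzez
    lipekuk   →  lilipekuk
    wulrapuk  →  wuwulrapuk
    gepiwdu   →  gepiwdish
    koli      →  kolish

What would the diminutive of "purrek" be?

pupurrek

"purrek" ends in a consonant. The stems ending in a consonant (sizerfob → sisizerfob, huzez → huhuzez, lipekuk → lilipekuk) repeat the first consonant+vowel as a prefix.
So purrek → pupurrek.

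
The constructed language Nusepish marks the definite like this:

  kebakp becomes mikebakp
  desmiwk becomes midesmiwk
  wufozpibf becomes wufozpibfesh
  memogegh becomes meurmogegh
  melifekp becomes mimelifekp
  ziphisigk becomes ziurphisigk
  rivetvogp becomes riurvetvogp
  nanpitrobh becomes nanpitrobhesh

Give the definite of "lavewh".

memogegh and nanpitrobh both end in -h yet inflect differently (meurmogegh, nanpitrobhesh), so the final letter is not what conditions the rule; the second-to-last letter is.
"lavewh" has second-to-last letter 'w'. The one such stem in the data (desmiwk → midesmiwk) adds the prefix mi-, so the same rule applies.
The other patterns: stems whose second-to-last letter is 'g' insert -ur- after the first vowel; stems whose second-to-last letter is 'b' add -esh.
So lavewh → milavewh.

milavewh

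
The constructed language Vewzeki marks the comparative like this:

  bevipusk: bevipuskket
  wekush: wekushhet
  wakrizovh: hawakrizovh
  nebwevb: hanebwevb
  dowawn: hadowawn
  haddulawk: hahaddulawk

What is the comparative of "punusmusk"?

"punusmusk" has second-to-last letter 's'. The stems whose second-to-last letter is 's' (bevipusk → bevipuskket, wekush → wekushhet) double the final consonant and add -et.
The other pattern: stems whose second-to-last letter is 'v' or 'w' add the prefix ha-.
So punusmusk → punusmuskket.

punusmuskket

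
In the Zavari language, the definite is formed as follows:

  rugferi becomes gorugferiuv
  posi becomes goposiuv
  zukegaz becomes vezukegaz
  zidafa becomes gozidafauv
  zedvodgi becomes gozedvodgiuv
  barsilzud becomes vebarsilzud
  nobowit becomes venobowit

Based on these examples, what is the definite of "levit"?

"levit" ends in a consonant. The stems ending in a consonant (zukegaz → vezukegaz, barsilzud → vebarsilzud, nobowit → venobowit) add the prefix ve-.
The other pattern: stems ending in a vowel add go- … -uv around the stem.
So levit → velevit.

velevit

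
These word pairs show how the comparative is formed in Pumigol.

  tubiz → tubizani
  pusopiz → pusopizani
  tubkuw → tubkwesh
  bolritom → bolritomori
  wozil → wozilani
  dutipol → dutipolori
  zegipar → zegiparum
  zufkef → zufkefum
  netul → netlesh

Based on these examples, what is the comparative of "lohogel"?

lohogelum

dutipol and wozil both end in -l yet inflect differently (dutipolori, wozilani), so the final letter is not what conditions the rule; the last vowel is.
"lohogel" has last vowel 'e'. The one such stem in the data (zufkef → zufkefum) adds -um, so the same rule applies.
The other patterns: stems whose last vowel is 'o' add -ori; stems whose last vowel is 'i' add -ani; stems whose last vowel is 'u' delete the last vowel and add -esh.
So lohogel → lohogelum.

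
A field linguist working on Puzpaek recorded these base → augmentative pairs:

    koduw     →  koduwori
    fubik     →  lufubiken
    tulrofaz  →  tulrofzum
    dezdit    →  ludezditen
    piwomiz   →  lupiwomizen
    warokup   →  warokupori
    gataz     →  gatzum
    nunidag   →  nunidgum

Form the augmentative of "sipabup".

piwomiz and gataz both end in -z yet inflect differently (lupiwomizen, gatzum), so the final letter is not what conditions the rule; the last vowel is.
"sipabup" has last vowel 'u'. The stems whose last vowel is 'u' (koduw → koduwori, warokup → warokupori) add -ori.
So sipabup → sipabupori.

sipabupori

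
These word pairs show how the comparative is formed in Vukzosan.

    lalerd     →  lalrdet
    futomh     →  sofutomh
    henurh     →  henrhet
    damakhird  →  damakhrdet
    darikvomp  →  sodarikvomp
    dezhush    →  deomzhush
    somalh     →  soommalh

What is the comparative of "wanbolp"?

henurh and futomh both end in -h yet inflect differently (henrhet, sofutomh), so the final letter is not what conditions the rule; the second-to-last letter is.
"wanbolp" has second-to-last letter 'l'. The one such stem in the data (somalh → soommalh) inserts -om- after the first vowel (as does dezhush), so the same rule applies.
So wanbolp → waomnbolp.

waomnbolp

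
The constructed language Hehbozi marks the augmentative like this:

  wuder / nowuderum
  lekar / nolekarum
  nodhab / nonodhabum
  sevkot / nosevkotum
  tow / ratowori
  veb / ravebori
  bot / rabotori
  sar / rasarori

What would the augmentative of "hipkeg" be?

nodhab and veb both end in -b yet inflect differently (nonodhabum, ravebori), so the final letter is not what conditions the rule; the number of vowels is.
"hipkeg" has 2 vowels. The stems with 2 vowels (wuder → nowuderum, lekar → nolekarum, nodhab → nonodhabum) add no- … -um around the stem.
So hipkeg → nohipkegum.

nohipkegum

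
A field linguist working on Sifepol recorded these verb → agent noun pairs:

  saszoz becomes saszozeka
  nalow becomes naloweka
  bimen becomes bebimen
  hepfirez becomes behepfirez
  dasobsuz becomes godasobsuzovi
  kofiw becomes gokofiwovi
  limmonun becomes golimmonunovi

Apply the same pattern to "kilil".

gokililovi

saszoz and hepfirez both end in -z yet inflect differently (saszozeka, behepfirez), so the final letter is not what conditions the rule; the last vowel is.
"kilil" has last vowel 'i'. The one such stem in the data (kofiw → gokofiwovi) adds go- … -ovi around the stem, so the same rule applies.
The other patterns: stems whose last vowel is 'o' add -eka; stems whose last vowel is 'e' add the prefix be-.
So kilil → gokililovi.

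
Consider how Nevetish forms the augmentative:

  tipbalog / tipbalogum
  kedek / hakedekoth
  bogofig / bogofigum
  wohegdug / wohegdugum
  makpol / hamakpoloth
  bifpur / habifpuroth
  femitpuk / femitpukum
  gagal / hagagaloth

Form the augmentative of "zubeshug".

femitpuk and kedek both end in -k yet inflect differently (femitpukum, hakedekoth), so the final letter is not what conditions the rule; the number of vowels is.
"zubeshug" has 3 vowels. The stems with 3 vowels (bogofig → bogofigum, femitpuk → femitpukum, wohegdug → wohegdugum) add -um.
So zubeshug → zubeshugum.

zubeshugum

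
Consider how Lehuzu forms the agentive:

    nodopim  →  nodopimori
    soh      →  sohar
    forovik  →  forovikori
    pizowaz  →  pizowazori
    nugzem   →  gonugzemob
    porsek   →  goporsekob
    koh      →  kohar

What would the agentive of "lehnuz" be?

golehnuzob

nugzem and nodopim both end in -m yet inflect differently (gonugzemob, nodopimori), so the final letter is not what conditions the rule; the number of vowels is.
"lehnuz" has 2 vowels. The stems with 2 vowels (porsek → goporsekob, nugzem → gonugzemob) add go- … -ob around the stem.
So lehnuz → golehnuzob.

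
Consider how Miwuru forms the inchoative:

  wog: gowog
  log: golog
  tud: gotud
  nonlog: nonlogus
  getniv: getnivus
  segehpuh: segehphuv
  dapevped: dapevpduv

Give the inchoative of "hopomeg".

wog and nonlog both end in -g yet inflect differently (gowog, nonlogus), so the final letter is not what conditions the rule; the number of vowels is.
"hopomeg" has 3 vowels. The stems with 3 vowels (segehpuh → segehphuv, dapevped → dapevpduv) delete the last vowel and add -uv.
The other patterns: stems with 1 vowel add the prefix go-; stems with 2 vowels add -us.
So hopomeg → hopomguv.

hopomguv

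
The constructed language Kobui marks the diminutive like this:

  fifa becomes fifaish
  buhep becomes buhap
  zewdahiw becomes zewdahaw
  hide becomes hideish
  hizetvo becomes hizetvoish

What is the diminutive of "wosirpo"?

wosirpoish

"wosirpo" ends in a vowel. The stems ending in a vowel (hizetvo → hizetvoish, fifa → fifaish, hide → hideish) add -ish.
So wosirpo → wosirpoish.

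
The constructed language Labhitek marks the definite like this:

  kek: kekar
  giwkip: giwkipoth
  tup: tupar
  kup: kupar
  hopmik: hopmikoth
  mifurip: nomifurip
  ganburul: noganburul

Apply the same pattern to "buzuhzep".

nobuzuhzep

kek and hopmik both end in -k yet inflect differently (kekar, hopmikoth), so the final letter is not what conditions the rule; the number of vowels is.
"buzuhzep" has 3 vowels. The stems with 3 vowels (ganburul → noganburul, mifurip → nomifurip) add the prefix no-.
The other patterns: stems with 1 vowel add -ar; stems with 2 vowels add -oth.
So buzuhzep → nobuzuhzep.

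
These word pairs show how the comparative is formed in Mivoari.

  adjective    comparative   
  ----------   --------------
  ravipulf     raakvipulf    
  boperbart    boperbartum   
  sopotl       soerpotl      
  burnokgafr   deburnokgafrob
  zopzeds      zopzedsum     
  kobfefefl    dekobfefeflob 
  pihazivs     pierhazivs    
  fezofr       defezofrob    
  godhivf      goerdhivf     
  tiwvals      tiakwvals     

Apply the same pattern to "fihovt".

fierhovt

zopzeds and tiwvals both end in -s yet inflect differently (zopzedsum, tiakwvals), so the final letter is not what conditions the rule; the second-to-last letter is.
"fihovt" has second-to-last letter 'v'. The stems whose second-to-last letter is 'v' (pihazivs → pierhazivs, godhivf → goerdhivf) insert -er- after the first vowel.
So fihovt → fierhovt.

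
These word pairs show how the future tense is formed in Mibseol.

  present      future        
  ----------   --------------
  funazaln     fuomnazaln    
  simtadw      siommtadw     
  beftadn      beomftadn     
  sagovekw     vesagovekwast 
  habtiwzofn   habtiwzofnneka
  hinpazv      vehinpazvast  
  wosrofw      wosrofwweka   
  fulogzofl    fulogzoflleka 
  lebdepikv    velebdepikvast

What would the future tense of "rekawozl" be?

wosrofw and sagovekw both end in -w yet inflect differently (wosrofwweka, vesagovekwast), so the final letter is not what conditions the rule; the second-to-last letter is.
"rekawozl" has second-to-last letter 'z'. The one such stem in the data (hinpazv → vehinpazvast) adds ve- … -ast around the stem, so the same rule applies.
So rekawozl → verekawozlast.

verekawozlast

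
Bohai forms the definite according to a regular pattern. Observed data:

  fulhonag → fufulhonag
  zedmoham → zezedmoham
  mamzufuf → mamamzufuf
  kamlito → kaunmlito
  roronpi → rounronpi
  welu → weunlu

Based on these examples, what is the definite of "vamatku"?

vaunmatku

mamzufuf and welu both have last vowel 'u' yet inflect differently (mamamzufuf, weunlu), so the last vowel is not what conditions the rule; whether the stem ends in a vowel or a consonant is.
"vamatku" ends in a vowel. The stems ending in a vowel (kamlito → kaunmlito, roronpi → rounronpi, welu → weunlu) insert -un- after the first vowel.
So vamatku → vaunmatku.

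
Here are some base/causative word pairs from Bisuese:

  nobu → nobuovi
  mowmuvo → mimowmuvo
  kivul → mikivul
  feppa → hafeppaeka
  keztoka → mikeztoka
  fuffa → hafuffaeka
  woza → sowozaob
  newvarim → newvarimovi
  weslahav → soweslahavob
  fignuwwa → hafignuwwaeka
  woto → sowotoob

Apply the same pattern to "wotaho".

fuffa and woza both end in -a yet inflect differently (hafuffaeka, sowozaob), so the final letter is not what conditions the rule; the first letter is.
"wotaho" begins with w-. The stems beginning with w- (weslahav → soweslahavob, woza → sowozaob, woto → sowotoob) add so- … -ob around the stem.
The other patterns: stems beginning with f- add ha- … -eka around the stem; stems beginning with n- add -ovi; stems beginning with k- or m- add the prefix mi-.
So wotaho → sowotahoob.

sowotahoob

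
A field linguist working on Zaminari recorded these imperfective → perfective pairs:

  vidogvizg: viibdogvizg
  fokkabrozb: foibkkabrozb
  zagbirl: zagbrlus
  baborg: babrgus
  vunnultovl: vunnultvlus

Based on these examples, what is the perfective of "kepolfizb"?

vidogvizg and baborg both end in -g yet inflect differently (viibdogvizg, babrgus), so the final letter is not what conditions the rule; the second-to-last letter is.
"kepolfizb" has second-to-last letter 'z'. The stems whose second-to-last letter is 'z' (vidogvizg → viibdogvizg, fokkabrozb → foibkkabrozb) insert -ib- after the first vowel.
So kepolfizb → keibpolfizb.

keibpolfizb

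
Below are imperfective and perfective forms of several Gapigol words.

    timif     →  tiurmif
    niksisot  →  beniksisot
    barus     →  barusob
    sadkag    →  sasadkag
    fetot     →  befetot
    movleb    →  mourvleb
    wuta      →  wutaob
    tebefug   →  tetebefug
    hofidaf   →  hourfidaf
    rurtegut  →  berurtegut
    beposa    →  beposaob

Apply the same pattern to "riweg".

hofidaf and sadkag both have last vowel 'a' yet inflect differently (hourfidaf, sasadkag), so the last vowel is not what conditions the rule; the final letter is.
"riweg" ends in -g. The stems ending in -g (sadkag → sasadkag, tebefug → tetebefug) repeat the first consonant+vowel as a prefix.
The other patterns: stems ending in -b or -f insert -ur- after the first vowel; stems ending in -t add the prefix be-; stems ending in -a or -s add -ob.
So riweg → ririweg.

ririweg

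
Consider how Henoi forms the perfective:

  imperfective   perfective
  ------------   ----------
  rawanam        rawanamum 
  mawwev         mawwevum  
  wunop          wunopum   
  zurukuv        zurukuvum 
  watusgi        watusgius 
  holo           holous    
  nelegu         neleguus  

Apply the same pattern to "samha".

wunop and holo both have last vowel 'o' yet inflect differently (wunopum, holous), so the last vowel is not what conditions the rule; whether the stem ends in a vowel or a consonant is.
"samha" ends in a vowel. The stems ending in a vowel (watusgi → watusgius, holo → holous, nelegu → neleguus) add -us.
So samha → samhaus.

samhaus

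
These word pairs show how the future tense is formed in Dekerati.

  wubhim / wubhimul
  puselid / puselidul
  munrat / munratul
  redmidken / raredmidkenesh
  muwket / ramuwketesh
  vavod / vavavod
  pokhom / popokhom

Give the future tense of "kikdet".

munrat and muwket both end in -t yet inflect differently (munratul, ramuwketesh), so the final letter is not what conditions the rule; the last vowel is.
"kikdet" has last vowel 'e'. The stems whose last vowel is 'e' (redmidken → raredmidkenesh, muwket → ramuwketesh) add ra- … -esh around the stem.
The other patterns: stems whose last vowel is 'a' or 'i' add -ul; stems whose last vowel is 'o' repeat the first consonant+vowel as a prefix.
So kikdet → rakikdetesh.

rakikdetesh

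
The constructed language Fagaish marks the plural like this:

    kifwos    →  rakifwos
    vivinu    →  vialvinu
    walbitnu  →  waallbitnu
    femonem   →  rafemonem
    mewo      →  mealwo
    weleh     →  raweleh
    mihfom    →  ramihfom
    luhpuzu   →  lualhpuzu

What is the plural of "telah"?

"telah" ends in a consonant. The stems ending in a consonant (femonem → rafemonem, mihfom → ramihfom, weleh → raweleh) add the prefix ra-.
So telah → ratelah.

ratelah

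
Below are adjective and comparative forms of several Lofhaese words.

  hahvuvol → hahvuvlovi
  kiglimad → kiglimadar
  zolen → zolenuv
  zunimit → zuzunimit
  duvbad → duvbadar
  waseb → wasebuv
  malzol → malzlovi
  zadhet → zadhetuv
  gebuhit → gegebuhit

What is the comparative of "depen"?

"depen" has last vowel 'e'. The stems whose last vowel is 'e' (zadhet → zadhetuv, waseb → wasebuv, zolen → zolenuv) add -uv.
So depen → depenuv.

depenuv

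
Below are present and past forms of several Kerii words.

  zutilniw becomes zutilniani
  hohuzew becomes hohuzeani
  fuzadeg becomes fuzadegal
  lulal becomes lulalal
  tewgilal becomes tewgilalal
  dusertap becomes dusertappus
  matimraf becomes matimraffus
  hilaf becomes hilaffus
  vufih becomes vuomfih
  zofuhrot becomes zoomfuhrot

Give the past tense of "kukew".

hohuzew and fuzadeg both have last vowel 'e' yet inflect differently (hohuzeani, fuzadegal), so the last vowel is not what conditions the rule; the final letter is.
"kukew" ends in -w. The stems ending in -w (zutilniw → zutilniani, hohuzew → hohuzeani) drop the final letter and add -ani.
The other patterns: stems ending in -g or -l add -al; stems ending in -f or -p double the final consonant and add -us; stems ending in -h or -t insert -om- after the first vowel.
So kukew → kukeani.

kukeani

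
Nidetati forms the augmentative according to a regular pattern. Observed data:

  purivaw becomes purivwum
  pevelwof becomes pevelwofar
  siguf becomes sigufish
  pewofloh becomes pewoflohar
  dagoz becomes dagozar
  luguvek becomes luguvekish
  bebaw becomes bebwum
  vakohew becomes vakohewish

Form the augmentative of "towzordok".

towzordokar

siguf and pevelwof both end in -f yet inflect differently (sigufish, pevelwofar), so the final letter is not what conditions the rule; the last vowel is.
"towzordok" has last vowel 'o'. The stems whose last vowel is 'o' (pevelwof → pevelwofar, dagoz → dagozar, pewofloh → pewoflohar) add -ar.
The other patterns: stems whose last vowel is 'e' or 'u' add -ish; stems whose last vowel is 'a' delete the last vowel and add -um.
So towzordok → towzordokar.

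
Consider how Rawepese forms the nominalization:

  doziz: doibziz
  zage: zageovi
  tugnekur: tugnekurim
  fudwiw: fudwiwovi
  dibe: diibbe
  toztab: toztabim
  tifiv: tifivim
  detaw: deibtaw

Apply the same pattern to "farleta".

farletaovi

detaw and fudwiw both end in -w yet inflect differently (deibtaw, fudwiwovi), so the final letter is not what conditions the rule; the first letter is.
"farleta" begins with f-. The one such stem in the data (fudwiw → fudwiwovi) adds -ovi, so the same rule applies.
The other patterns: stems beginning with t- add -im; stems beginning with d- insert -ib- after the first vowel.
So farleta → farletaovi.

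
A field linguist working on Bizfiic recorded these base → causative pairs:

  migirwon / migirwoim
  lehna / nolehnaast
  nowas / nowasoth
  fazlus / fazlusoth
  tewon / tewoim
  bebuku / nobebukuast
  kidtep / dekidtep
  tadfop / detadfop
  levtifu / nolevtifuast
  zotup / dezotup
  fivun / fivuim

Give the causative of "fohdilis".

fohdilisoth

"fohdilis" ends in -s. The stems ending in -s (fazlus → fazlusoth, nowas → nowasoth) add -oth.
The other patterns: stems ending in -p add the prefix de-; stems ending in -n drop the final letter and add -im; stems ending in -a or -u add no- … -ast around the stem.
So fohdilis → fohdilisoth.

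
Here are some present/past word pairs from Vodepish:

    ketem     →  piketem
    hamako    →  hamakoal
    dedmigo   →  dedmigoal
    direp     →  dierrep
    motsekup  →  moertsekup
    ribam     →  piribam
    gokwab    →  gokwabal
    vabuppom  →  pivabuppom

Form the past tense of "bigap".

biergap

"bigap" ends in -p. The stems ending in -p (motsekup → moertsekup, direp → dierrep) insert -er- after the first vowel.
So bigap → biergap.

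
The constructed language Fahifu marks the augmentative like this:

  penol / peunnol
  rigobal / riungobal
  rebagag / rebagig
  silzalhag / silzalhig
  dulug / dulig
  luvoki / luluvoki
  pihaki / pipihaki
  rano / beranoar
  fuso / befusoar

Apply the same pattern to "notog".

notig

rigobal and rebagag both have last vowel 'a' yet inflect differently (riungobal, rebagig), so the last vowel is not what conditions the rule; the final letter is.
"notog" ends in -g. The stems ending in -g (rebagag → rebagig, silzalhag → silzalhig, dulug → dulig) change the last vowel to 'i'.
The other patterns: stems ending in -l insert -un- after the first vowel; stems ending in -i repeat the first consonant+vowel as a prefix; stems ending in -o add be- … -ar around the stem.
So notog → notig.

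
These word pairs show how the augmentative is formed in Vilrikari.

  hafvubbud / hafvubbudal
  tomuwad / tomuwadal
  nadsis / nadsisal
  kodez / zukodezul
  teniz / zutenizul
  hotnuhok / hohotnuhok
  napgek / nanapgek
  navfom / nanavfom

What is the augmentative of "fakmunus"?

fakmunusal

nadsis and teniz both have last vowel 'i' yet inflect differently (nadsisal, zutenizul), so the last vowel is not what conditions the rule; the final letter is.
"fakmunus" ends in -s. The one such stem in the data (nadsis → nadsisal) adds -al, so the same rule applies.
The other patterns: stems ending in -z add zu- … -ul around the stem; stems ending in -k or -m repeat the first consonant+vowel as a prefix.
So fakmunus → fakmunusal.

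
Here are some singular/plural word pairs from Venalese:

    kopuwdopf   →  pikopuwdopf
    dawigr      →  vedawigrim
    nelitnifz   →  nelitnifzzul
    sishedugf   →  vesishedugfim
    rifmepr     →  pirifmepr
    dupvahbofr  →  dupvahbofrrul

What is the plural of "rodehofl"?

rodehofllul

rifmepr and dupvahbofr both end in -r yet inflect differently (pirifmepr, dupvahbofrrul), so the final letter is not what conditions the rule; the second-to-last letter is.
"rodehofl" has second-to-last letter 'f'. The stems whose second-to-last letter is 'f' (nelitnifz → nelitnifzzul, dupvahbofr → dupvahbofrrul) double the final consonant and add -ul.
The other patterns: stems whose second-to-last letter is 'p' add the prefix pi-; stems whose second-to-last letter is 'g' add ve- … -im around the stem.
So rodehofl → rodehofllul.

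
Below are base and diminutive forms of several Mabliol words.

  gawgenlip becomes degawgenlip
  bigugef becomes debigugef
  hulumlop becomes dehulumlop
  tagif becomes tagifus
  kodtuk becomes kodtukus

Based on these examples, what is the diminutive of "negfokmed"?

denegfokmed

bigugef and tagif both end in -f yet inflect differently (debigugef, tagifus), so the final letter is not what conditions the rule; the number of vowels is.
"negfokmed" has 3 vowels. The stems with 3 vowels (gawgenlip → degawgenlip, bigugef → debigugef, hulumlop → dehulumlop) add the prefix de-.
So negfokmed → denegfokmed.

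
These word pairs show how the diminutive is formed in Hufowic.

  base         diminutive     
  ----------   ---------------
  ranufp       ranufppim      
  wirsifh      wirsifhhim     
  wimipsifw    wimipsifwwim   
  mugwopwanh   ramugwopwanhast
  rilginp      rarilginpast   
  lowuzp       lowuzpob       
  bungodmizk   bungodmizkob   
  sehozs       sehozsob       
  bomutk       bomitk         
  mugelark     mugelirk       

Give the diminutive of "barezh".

wirsifh and mugwopwanh both end in -h yet inflect differently (wirsifhhim, ramugwopwanhast), so the final letter is not what conditions the rule; the second-to-last letter is.
"barezh" has second-to-last letter 'z'. The stems whose second-to-last letter is 'z' (lowuzp → lowuzpob, bungodmizk → bungodmizkob, sehozs → sehozsob) add -ob.
So barezh → barezhob.

barezhob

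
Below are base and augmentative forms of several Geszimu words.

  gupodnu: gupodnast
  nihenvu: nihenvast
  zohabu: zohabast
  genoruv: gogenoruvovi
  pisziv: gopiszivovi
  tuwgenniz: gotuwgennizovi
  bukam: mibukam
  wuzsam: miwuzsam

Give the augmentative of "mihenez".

gupodnu and genoruv both have last vowel 'u' yet inflect differently (gupodnast, gogenoruvovi), so the last vowel is not what conditions the rule; the final letter is.
"mihenez" ends in -z. The one such stem in the data (tuwgenniz → gotuwgennizovi) adds go- … -ovi around the stem, so the same rule applies.
The other patterns: stems ending in -u drop the final letter and add -ast; stems ending in -m add the prefix mi-.
So mihenez → gomihenezovi.

gomihenezovi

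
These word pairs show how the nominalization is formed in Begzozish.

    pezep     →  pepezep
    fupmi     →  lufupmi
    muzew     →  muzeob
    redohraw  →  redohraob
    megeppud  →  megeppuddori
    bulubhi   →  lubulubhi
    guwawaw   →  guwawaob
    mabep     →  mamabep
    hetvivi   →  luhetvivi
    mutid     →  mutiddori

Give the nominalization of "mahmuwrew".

"mahmuwrew" ends in -w. The stems ending in -w (guwawaw → guwawaob, muzew → muzeob, redohraw → redohraob) drop the final letter and add -ob.
The other patterns: stems ending in -i add the prefix lu-; stems ending in -d double the final consonant and add -ori; stems ending in -p repeat the first consonant+vowel as a prefix.
So mahmuwrew → mahmuwreob.

mahmuwreob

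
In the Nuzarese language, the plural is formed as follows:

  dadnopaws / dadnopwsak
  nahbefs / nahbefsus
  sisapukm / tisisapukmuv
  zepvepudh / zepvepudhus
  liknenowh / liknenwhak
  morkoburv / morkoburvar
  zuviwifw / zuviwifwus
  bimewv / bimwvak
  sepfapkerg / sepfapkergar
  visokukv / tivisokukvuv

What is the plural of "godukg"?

visokukv and bimewv both end in -v yet inflect differently (tivisokukvuv, bimwvak), so the final letter is not what conditions the rule; the second-to-last letter is.
"godukg" has second-to-last letter 'k'. The stems whose second-to-last letter is 'k' (visokukv → tivisokukvuv, sisapukm → tisisapukmuv) add ti- … -uv around the stem.
The other patterns: stems whose second-to-last letter is 'w' delete the last vowel and add -ak; stems whose second-to-last letter is 'r' add -ar; stems whose second-to-last letter is 'd' or 'f' add -us.
So godukg → tigodukguv.

tigodukguv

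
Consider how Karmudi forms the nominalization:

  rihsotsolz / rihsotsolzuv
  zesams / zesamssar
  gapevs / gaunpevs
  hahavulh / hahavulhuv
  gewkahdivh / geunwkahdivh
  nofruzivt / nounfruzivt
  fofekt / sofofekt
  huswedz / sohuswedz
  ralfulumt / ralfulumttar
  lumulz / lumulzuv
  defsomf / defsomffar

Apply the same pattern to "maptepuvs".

maunptepuvs

nofruzivt and ralfulumt both end in -t yet inflect differently (nounfruzivt, ralfulumttar), so the final letter is not what conditions the rule; the second-to-last letter is.
"maptepuvs" has second-to-last letter 'v'. The stems whose second-to-last letter is 'v' (gewkahdivh → geunwkahdivh, gapevs → gaunpevs, nofruzivt → nounfruzivt) insert -un- after the first vowel.
So maptepuvs → maunptepuvs.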